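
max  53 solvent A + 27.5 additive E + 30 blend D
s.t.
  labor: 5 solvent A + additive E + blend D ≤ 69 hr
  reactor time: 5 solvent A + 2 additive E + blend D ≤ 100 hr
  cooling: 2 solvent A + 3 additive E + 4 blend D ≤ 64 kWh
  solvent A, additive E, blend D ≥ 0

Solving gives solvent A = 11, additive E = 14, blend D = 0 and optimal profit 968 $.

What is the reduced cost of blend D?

Binding: labor and cooling. Non-binding: reactor time (17 unused).
Since reactor time is not tight, its dual is 0.
The binding rows give the dual system: 5·y_labor + 2·y_cooling = 53 and 1·y_labor + 3·y_cooling = 27.5.
→ y_labor = 8 and y_cooling = 6.5.
Reduced cost of blend D: c₃ − yᵀa₃ = 30 − (8·1 + 6.5·4) = 30 − 34 = -4.

-4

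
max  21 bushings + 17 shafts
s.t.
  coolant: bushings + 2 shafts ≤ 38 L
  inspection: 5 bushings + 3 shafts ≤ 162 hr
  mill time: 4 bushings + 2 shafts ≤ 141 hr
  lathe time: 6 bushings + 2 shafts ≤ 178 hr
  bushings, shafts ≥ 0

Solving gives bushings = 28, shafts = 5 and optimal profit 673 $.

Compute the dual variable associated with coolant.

6

Check each constraint at x*: coolant 38/38 (tight); inspection 155/162 (slack 7); mill time 122/141 (slack 19); lathe time 178/178 (tight).
Slack constraints have shadow price 0 (complementary slackness).
The binding rows give the dual system: 1·y_coolant + 6·y_lathe time = 21 and 2·y_coolant + 2·y_lathe time = 17.
→ y_coolant = 6 and y_lathe time = 2.5.
Shadow price of coolant = 6.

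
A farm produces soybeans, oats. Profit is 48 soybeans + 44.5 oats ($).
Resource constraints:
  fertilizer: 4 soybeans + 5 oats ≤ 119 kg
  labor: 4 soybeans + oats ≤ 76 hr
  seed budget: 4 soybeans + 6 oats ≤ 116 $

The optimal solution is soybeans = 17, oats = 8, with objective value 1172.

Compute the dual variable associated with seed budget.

6.5

Check each constraint at x*: fertilizer 108/119 (slack 11); labor 76/76 (tight); seed budget 116/116 (tight).
Since fertilizer is not tight, its dual is 0.
The binding rows give the dual system: 4·y_labor + 4·y_seed budget = 48 and 1·y_labor + 6·y_seed budget = 44.5.
→ y_labor = 5.5 and y_seed budget = 6.5.
Shadow price of seed budget = 6.5.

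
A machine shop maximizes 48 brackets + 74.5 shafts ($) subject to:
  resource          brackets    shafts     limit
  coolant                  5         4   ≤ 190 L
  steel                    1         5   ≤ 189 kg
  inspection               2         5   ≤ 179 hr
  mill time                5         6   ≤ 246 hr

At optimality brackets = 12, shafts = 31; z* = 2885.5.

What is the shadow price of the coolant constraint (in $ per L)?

0

Check each constraint at x*: coolant 184/190 (slack 6); steel 167/189 (slack 22); inspection 179/179 (tight); mill time 246/246 (tight).
By complementary slackness, y = 0 for the non-binding constraints.
From A_Bᵀ y = c: 2·y_inspection + 5·y_mill time = 48; 5·y_inspection + 6·y_mill time = 74.5.
→ y_inspection = 6.5 and y_mill time = 7.
Shadow price of coolant = 0.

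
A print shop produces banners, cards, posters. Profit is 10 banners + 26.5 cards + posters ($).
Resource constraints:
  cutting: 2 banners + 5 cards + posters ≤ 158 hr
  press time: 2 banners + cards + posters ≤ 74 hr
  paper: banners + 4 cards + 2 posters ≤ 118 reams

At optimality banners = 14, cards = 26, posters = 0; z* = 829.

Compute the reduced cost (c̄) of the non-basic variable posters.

At the optimum: cutting uses 158 of 158 (binding); press time uses 54 of 74 (slack = 20); paper uses 118 of 118 (binding).
Slack constraints have shadow price 0 (complementary slackness).
Dual feasibility on the basic columns requires 2·y_cutting + 1·y_paper = 10, 5·y_cutting + 4·y_paper = 26.5.
Solving: y_cutting = 4.5, y_paper = 1.
Reduced cost of posters: c₃ − yᵀa₃ = 1 − (4.5·1 + 1·2) = 1 − 6.5 = -5.5.

-5.5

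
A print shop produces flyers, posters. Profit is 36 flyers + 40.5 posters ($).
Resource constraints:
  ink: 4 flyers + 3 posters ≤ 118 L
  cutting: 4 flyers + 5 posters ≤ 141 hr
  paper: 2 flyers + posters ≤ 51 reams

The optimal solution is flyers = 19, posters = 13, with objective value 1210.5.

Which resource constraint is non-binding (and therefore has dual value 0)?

ink

ink: 115/118 (slack 3)
cutting: 141/141 (binding)
paper: 51/51 (binding)
By complementary slackness, a constraint with positive slack has shadow price 0 → ink.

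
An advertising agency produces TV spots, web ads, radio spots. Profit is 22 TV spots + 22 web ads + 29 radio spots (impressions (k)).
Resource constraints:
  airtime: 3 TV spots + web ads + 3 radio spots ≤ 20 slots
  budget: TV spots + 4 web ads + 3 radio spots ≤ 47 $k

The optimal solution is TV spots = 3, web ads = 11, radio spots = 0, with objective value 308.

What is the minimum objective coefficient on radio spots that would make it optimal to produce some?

Both airtime and budget are binding at x*.
The binding rows give the dual system: 3·y_airtime + 1·y_budget = 22 and 1·y_airtime + 4·y_budget = 22.
→ y_airtime = 6 and y_budget = 4.
radio spots enters the basis when its profit ≥ yᵀa₃ = 6·3 + 4·3 = 30.

30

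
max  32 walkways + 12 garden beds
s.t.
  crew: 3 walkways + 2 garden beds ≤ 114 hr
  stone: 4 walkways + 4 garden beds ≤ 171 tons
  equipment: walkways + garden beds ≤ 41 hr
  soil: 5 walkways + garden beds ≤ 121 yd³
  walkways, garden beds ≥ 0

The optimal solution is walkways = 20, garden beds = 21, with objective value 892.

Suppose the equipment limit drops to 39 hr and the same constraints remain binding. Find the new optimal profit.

878

At the optimum: crew uses 102 of 114 (slack = 12); stone uses 164 of 171 (slack = 7); equipment uses 41 of 41 (binding); soil uses 121 of 121 (binding).
Slack constraints have shadow price 0 (complementary slackness).
From A_Bᵀ y = c: 1·y_equipment + 5·y_soil = 32; 1·y_equipment + 1·y_soil = 12.
This yields shadow prices y_equipment = 7, y_soil = 5.
Δz = y_equipment·Δb = 7 × (-2) = -14, so new z* = 892 − 14 = 878.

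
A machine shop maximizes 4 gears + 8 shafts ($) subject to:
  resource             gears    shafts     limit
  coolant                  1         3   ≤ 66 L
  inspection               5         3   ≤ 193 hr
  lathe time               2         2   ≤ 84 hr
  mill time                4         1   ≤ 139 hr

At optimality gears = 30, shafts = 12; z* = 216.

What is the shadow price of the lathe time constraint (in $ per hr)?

Check each constraint at x*: coolant 66/66 (tight); inspection 186/193 (slack 7); lathe time 84/84 (tight); mill time 132/139 (slack 7).
Slack constraints have shadow price 0 (complementary slackness).
Dual feasibility on the basic columns requires 1·y_coolant + 2·y_lathe time = 4, 3·y_coolant + 2·y_lathe time = 8.
→ y_coolant = 2 and y_lathe time = 1.
Shadow price of lathe time = 1.

1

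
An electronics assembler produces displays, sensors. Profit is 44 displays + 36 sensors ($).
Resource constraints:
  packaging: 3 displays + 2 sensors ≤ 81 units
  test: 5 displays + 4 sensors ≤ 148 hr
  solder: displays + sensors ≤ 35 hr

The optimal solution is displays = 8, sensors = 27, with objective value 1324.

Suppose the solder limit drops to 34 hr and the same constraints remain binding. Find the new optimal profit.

1320

At the optimum: packaging uses 78 of 81 (slack = 3); test uses 148 of 148 (binding); solder uses 35 of 35 (binding).
Since packaging is not tight, its dual is 0.
From A_Bᵀ y = c: 5·y_test + 1·y_solder = 44; 4·y_test + 1·y_solder = 36.
Solving: y_test = 8, y_solder = 4.
Δz = y_solder·Δb = 4 × (-1) = -4, so new z* = 1324 − 4 = 1320.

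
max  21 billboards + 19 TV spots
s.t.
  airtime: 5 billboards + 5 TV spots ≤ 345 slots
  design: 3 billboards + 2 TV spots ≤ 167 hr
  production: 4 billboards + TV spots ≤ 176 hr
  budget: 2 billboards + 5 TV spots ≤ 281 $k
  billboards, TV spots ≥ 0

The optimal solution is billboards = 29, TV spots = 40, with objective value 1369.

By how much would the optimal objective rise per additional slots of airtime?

Binding: airtime and design. Non-binding: production (20 unused), budget (23 unused).
Since production, budget are not tight, their duals are 0.
The binding rows give the dual system: 5·y_airtime + 3·y_design = 21 and 5·y_airtime + 2·y_design = 19.
This yields shadow prices y_airtime = 3, y_design = 2.
Shadow price of airtime = 3.

3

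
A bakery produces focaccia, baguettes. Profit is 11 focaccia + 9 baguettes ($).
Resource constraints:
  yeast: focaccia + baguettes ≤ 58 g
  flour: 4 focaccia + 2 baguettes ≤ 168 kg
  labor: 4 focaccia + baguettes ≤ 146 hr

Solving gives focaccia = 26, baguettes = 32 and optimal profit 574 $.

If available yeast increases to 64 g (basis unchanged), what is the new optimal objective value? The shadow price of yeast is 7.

Δb = 6, so new z* = 574 + (7)·(6) = 574 + 42 = 616.

616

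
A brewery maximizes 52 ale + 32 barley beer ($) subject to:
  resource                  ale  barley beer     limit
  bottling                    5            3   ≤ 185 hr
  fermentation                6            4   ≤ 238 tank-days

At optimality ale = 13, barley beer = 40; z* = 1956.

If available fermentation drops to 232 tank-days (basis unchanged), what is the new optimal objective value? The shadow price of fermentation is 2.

Δb = -6, so new z* = 1956 + (2)·(-6) = 1956 − 12 = 1944.

1944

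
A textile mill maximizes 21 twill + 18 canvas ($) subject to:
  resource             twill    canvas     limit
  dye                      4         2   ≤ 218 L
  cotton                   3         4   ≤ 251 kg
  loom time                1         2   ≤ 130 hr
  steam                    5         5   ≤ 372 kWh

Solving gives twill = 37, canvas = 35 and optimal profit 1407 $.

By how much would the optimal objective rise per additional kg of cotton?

3

Binding: dye and cotton. Non-binding: loom time (23 unused), steam (12 unused).
Since loom time, steam are not tight, their duals are 0.
From A_Bᵀ y = c: 4·y_dye + 3·y_cotton = 21; 2·y_dye + 4·y_cotton = 18.
This yields shadow prices y_dye = 3, y_cotton = 3.
Shadow price of cotton = 3.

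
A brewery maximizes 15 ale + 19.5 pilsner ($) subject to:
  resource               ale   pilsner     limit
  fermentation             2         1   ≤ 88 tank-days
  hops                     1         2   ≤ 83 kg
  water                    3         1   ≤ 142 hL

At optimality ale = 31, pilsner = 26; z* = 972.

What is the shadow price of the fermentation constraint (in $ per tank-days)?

3.5

Check each constraint at x*: fermentation 88/88 (tight); hops 83/83 (tight); water 119/142 (slack 23).
Slack constraints have shadow price 0 (complementary slackness).
The binding rows give the dual system: 2·y_fermentation + 1·y_hops = 15 and 1·y_fermentation + 2·y_hops = 19.5.
Solving: y_fermentation = 3.5, y_hops = 8.
Shadow price of fermentation = 3.5.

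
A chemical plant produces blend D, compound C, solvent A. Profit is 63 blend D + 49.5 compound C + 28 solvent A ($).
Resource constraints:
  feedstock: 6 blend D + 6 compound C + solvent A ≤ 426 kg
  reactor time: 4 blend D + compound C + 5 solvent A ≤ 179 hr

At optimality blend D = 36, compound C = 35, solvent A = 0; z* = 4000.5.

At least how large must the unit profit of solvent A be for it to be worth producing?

At the optimum: feedstock uses 426 of 426 (binding); reactor time uses 179 of 179 (binding).
From A_Bᵀ y = c: 6·y_feedstock + 4·y_reactor time = 63; 6·y_feedstock + 1·y_reactor time = 49.5.
Solving: y_feedstock = 7.5, y_reactor time = 4.5.
solvent A enters the basis when its profit ≥ yᵀa₃ = 7.5·1 + 4.5·5 = 30.

30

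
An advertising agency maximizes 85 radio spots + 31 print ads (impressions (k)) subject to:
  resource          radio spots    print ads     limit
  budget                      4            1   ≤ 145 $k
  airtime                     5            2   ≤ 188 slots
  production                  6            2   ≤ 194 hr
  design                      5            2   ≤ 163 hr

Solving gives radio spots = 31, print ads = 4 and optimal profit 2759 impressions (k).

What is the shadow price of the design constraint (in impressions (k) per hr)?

8

Check each constraint at x*: budget 128/145 (slack 17); airtime 163/188 (slack 25); production 194/194 (tight); design 163/163 (tight).
Slack constraints have shadow price 0 (complementary slackness).
From A_Bᵀ y = c: 6·y_production + 5·y_design = 85; 2·y_production + 2·y_design = 31.
Solving: y_production = 7.5, y_design = 8.
Shadow price of design = 8.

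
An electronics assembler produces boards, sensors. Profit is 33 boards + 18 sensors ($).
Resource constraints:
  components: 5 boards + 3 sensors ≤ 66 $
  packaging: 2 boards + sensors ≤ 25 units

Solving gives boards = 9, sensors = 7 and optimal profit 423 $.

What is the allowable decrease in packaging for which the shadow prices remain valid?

3

Binding constraints: components, packaging. The basis is B = [[5,3],[2,1]] with det -1.
Per unit decrease in packaging, x* moves by d = (-3, 5).
The basis stays optimal until boards reaches 0; allowable decrease = 3 units.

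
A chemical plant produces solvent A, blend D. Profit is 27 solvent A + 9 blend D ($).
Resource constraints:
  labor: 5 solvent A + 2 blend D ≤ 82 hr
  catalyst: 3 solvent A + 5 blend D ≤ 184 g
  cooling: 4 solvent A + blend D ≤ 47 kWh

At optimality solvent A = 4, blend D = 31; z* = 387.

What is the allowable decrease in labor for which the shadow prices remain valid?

23.25

Binding constraints: labor, cooling. The basis is B = [[5,2],[4,1]] with det -3.
Per unit decrease in labor, x* moves by d = (0.3333, -1.3333).
The basis stays optimal until blend D reaches 0; allowable decrease = 23.25 hr.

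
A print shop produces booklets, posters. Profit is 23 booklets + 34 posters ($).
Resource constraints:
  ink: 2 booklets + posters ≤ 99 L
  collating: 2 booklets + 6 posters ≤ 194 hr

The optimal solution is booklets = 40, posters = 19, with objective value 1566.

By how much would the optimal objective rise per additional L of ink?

Both ink and collating are binding at x*.
The binding rows give the dual system: 2·y_ink + 2·y_collating = 23 and 1·y_ink + 6·y_collating = 34.
→ y_ink = 7 and y_collating = 4.5.
Shadow price of ink = 7.

7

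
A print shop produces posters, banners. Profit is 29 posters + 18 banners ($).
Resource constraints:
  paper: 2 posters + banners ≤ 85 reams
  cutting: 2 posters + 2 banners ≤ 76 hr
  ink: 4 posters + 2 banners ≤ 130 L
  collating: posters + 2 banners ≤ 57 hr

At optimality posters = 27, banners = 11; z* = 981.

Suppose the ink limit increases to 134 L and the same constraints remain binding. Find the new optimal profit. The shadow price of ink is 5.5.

1003

Δb = 4, so new z* = 981 + (5.5)·(4) = 981 + 22 = 1003.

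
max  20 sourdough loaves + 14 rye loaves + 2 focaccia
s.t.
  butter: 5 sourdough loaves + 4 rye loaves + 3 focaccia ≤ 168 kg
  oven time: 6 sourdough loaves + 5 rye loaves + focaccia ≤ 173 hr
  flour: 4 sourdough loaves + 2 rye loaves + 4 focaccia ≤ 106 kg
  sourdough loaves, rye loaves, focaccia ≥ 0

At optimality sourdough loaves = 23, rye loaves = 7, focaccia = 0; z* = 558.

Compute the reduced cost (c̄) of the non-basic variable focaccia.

-8

Check each constraint at x*: butter 143/168 (slack 25); oven time 173/173 (tight); flour 106/106 (tight).
By complementary slackness, y = 0 for the non-binding constraint.
From A_Bᵀ y = c: 6·y_oven time + 4·y_flour = 20; 5·y_oven time + 2·y_flour = 14.
This yields shadow prices y_oven time = 2, y_flour = 2.
Reduced cost of focaccia: c₃ − yᵀa₃ = 2 − (2·1 + 2·4) = 2 − 10 = -8.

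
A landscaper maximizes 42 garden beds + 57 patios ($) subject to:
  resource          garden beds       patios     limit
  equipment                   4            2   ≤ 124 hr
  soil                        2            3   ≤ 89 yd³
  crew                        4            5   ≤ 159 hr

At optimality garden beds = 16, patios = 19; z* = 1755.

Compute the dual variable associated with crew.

6

Binding: soil and crew. Non-binding: equipment (22 unused).
Since equipment is not tight, its dual is 0.
Dual feasibility on the basic columns requires 2·y_soil + 4·y_crew = 42, 3·y_soil + 5·y_crew = 57.
Solving: y_soil = 9, y_crew = 6.
Shadow price of crew = 6.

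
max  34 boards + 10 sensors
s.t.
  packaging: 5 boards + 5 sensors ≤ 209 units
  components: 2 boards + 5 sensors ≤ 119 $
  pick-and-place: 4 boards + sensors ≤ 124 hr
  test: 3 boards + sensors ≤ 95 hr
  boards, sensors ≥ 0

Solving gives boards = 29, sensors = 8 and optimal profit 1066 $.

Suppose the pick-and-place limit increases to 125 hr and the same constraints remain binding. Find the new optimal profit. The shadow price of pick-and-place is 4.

1070

Δb = 1, so new z* = 1066 + (4)·(1) = 1066 + 4 = 1070.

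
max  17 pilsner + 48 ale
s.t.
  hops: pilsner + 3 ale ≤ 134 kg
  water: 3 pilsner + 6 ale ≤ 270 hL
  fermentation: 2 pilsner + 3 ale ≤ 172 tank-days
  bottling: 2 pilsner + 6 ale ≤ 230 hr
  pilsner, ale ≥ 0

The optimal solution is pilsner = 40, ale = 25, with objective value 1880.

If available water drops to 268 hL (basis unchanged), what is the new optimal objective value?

1878

Check each constraint at x*: hops 115/134 (slack 19); water 270/270 (tight); fermentation 155/172 (slack 17); bottling 230/230 (tight).
Since hops, fermentation are not tight, their duals are 0.
From A_Bᵀ y = c: 3·y_water + 2·y_bottling = 17; 6·y_water + 6·y_bottling = 48.
Solving: y_water = 1, y_bottling = 7.
Δz = y_water·Δb = 1 × (-2) = -2, so new z* = 1880 − 2 = 1878.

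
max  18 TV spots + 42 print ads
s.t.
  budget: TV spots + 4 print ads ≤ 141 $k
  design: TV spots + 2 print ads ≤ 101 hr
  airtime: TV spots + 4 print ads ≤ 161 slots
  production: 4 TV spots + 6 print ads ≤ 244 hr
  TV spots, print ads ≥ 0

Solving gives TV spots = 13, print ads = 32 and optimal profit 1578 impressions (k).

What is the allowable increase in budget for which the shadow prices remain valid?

Binding constraints: budget, production. The basis is B = [[1,4],[4,6]] with det -10.
Per unit increase in budget, x* moves by d = (-0.6, 0.4).
The basis stays optimal until airtime becomes binding; allowable increase = 20 $k.

20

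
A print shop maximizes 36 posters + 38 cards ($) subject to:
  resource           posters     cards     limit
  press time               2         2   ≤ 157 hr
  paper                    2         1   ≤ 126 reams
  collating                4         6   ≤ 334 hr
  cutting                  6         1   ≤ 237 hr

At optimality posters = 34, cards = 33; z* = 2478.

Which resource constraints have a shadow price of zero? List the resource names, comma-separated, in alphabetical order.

press time: 134/157 (slack 23)
paper: 101/126 (slack 25)
collating: 334/334 (binding)
cutting: 237/237 (binding)
By complementary slackness, a constraint with positive slack has shadow price 0 → paper, press time.

paper, press time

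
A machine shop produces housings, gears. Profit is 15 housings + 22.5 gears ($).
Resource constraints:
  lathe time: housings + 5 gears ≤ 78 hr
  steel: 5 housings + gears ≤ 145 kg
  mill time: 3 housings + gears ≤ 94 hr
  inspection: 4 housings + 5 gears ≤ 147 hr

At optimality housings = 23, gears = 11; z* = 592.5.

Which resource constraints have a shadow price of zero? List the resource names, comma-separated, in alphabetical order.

lathe time: 78/78 (binding)
steel: 126/145 (slack 19)
mill time: 80/94 (slack 14)
inspection: 147/147 (binding)
By complementary slackness, a constraint with positive slack has shadow price 0 → mill time, steel.

mill time, steel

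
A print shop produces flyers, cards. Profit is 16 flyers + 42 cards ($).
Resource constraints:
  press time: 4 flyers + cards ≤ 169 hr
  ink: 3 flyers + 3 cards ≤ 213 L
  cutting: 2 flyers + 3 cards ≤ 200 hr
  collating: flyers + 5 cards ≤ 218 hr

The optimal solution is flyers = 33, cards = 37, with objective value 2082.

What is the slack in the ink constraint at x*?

ink used = 3·33 + 3·37 = 210; slack = 213 − 210 = 3.

3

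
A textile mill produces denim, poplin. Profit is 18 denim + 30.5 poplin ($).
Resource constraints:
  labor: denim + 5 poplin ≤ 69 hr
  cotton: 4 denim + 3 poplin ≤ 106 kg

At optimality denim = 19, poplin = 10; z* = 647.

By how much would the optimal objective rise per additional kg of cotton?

3.5

Both labor and cotton are binding at x*.
The binding rows give the dual system: 1·y_labor + 4·y_cotton = 18 and 5·y_labor + 3·y_cotton = 30.5.
→ y_labor = 4 and y_cotton = 3.5.
Shadow price of cotton = 3.5.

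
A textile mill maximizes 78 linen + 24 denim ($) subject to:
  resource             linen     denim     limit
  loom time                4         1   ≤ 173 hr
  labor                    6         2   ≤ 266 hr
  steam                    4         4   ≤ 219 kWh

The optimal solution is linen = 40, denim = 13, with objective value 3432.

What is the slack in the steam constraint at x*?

7

steam used = 4·40 + 4·13 = 212; slack = 219 − 212 = 7.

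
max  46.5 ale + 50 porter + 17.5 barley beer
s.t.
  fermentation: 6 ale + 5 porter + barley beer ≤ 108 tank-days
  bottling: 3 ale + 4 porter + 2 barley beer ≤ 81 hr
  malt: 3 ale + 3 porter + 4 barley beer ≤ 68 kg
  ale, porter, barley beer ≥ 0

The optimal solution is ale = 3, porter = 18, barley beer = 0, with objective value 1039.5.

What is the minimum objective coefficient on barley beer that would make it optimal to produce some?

19

At the optimum: fermentation uses 108 of 108 (binding); bottling uses 81 of 81 (binding); malt uses 63 of 68 (slack = 5).
Slack constraints have shadow price 0 (complementary slackness).
Dual feasibility on the basic columns requires 6·y_fermentation + 3·y_bottling = 46.5, 5·y_fermentation + 4·y_bottling = 50.
Solving: y_fermentation = 4, y_bottling = 7.5.
barley beer enters the basis when its profit ≥ yᵀa₃ = 4·1 + 7.5·2 = 19.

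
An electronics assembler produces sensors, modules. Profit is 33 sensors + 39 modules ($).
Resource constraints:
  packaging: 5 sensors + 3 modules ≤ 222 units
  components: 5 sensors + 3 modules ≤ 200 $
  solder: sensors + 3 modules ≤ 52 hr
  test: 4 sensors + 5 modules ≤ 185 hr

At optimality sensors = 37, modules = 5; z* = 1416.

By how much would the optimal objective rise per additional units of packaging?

0

Binding: components and solder. Non-binding: packaging (22 unused), test (12 unused).
By complementary slackness, y = 0 for the non-binding constraints.
Dual feasibility on the basic columns requires 5·y_components + 1·y_solder = 33, 3·y_components + 3·y_solder = 39.
Solving: y_components = 5, y_solder = 8.
Shadow price of packaging = 0.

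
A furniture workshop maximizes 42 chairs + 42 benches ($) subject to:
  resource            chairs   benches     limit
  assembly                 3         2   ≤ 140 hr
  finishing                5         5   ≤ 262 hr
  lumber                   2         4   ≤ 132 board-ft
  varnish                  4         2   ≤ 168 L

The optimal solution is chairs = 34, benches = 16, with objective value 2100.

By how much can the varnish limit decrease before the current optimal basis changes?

Binding constraints: lumber, varnish. The basis is B = [[2,4],[4,2]] with det -12.
Per unit decrease in varnish, x* moves by d = (-0.3333, 0.1667).
The basis stays optimal until chairs reaches 0; allowable decrease = 102 L.

102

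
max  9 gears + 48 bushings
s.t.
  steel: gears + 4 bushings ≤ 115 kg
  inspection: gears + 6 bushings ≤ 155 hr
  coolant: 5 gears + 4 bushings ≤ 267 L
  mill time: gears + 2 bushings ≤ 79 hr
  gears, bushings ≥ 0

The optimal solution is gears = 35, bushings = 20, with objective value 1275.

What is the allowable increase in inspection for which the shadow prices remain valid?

Binding constraints: steel, inspection. The basis is B = [[1,4],[1,6]] with det 2.
Per unit increase in inspection, x* moves by d = (-2, 0.5).
The basis stays optimal until gears reaches 0; allowable increase = 17.5 hr.

17.5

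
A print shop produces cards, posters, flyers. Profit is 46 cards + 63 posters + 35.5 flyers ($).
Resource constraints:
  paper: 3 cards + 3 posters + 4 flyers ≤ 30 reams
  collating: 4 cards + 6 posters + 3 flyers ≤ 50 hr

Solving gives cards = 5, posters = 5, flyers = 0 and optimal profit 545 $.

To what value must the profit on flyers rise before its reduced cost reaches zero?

Both paper and collating are binding at x*.
From A_Bᵀ y = c: 3·y_paper + 4·y_collating = 46; 3·y_paper + 6·y_collating = 63.
This yields shadow prices y_paper = 4, y_collating = 8.5.
flyers enters the basis when its profit ≥ yᵀa₃ = 4·4 + 8.5·3 = 41.5.

41.5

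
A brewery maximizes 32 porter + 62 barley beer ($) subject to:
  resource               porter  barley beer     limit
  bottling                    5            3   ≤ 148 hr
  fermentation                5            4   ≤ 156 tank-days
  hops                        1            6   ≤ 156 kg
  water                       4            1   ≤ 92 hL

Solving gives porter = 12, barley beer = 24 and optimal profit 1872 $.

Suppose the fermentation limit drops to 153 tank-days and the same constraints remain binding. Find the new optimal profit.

1857

Check each constraint at x*: bottling 132/148 (slack 16); fermentation 156/156 (tight); hops 156/156 (tight); water 72/92 (slack 20).
By complementary slackness, y = 0 for the non-binding constraints.
The binding rows give the dual system: 5·y_fermentation + 1·y_hops = 32 and 4·y_fermentation + 6·y_hops = 62.
Solving: y_fermentation = 5, y_hops = 7.
Δz = y_fermentation·Δb = 5 × (-3) = -15, so new z* = 1872 − 15 = 1857.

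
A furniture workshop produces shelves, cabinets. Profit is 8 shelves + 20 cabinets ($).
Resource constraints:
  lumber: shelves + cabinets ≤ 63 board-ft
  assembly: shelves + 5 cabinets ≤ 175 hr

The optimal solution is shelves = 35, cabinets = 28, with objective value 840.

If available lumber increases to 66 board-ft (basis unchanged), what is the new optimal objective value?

855

Both lumber and assembly are binding at x*.
Dual feasibility on the basic columns requires 1·y_lumber + 1·y_assembly = 8, 1·y_lumber + 5·y_assembly = 20.
This yields shadow prices y_lumber = 5, y_assembly = 3.
Δz = y_lumber·Δb = 5 × (3) = 15, so new z* = 840 + 15 = 855.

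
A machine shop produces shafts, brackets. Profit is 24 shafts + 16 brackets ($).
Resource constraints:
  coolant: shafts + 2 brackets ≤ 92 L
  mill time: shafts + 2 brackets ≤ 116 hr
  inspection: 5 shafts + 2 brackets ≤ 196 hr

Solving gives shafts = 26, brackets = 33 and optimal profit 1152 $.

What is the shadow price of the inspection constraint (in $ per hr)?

Binding: coolant and inspection. Non-binding: mill time (24 unused).
By complementary slackness, y = 0 for the non-binding constraint.
From A_Bᵀ y = c: 1·y_coolant + 5·y_inspection = 24; 2·y_coolant + 2·y_inspection = 16.
Solving: y_coolant = 4, y_inspection = 4.
Shadow price of inspection = 4.

4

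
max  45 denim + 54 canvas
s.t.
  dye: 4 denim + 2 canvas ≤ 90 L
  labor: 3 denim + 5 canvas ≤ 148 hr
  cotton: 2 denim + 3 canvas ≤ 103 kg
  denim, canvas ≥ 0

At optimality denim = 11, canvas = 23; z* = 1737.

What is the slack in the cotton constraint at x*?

12

cotton used = 2·11 + 3·23 = 91; slack = 103 − 91 = 12.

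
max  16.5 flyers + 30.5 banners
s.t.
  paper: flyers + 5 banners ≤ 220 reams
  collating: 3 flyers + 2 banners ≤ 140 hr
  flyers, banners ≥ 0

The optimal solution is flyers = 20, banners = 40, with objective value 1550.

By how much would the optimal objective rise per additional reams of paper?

4.5

Check each constraint at x*: paper 220/220 (tight); collating 140/140 (tight).
The binding rows give the dual system: 1·y_paper + 3·y_collating = 16.5 and 5·y_paper + 2·y_collating = 30.5.
→ y_paper = 4.5 and y_collating = 4.
Shadow price of paper = 4.5.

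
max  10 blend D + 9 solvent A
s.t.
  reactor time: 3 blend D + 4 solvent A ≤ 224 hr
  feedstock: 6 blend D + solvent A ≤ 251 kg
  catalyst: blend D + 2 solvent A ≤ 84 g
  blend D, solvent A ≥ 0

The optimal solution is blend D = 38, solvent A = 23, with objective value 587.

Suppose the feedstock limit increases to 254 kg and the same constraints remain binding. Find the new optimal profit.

590

Check each constraint at x*: reactor time 206/224 (slack 18); feedstock 251/251 (tight); catalyst 84/84 (tight).
By complementary slackness, y = 0 for the non-binding constraint.
The binding rows give the dual system: 6·y_feedstock + 1·y_catalyst = 10 and 1·y_feedstock + 2·y_catalyst = 9.
This yields shadow prices y_feedstock = 1, y_catalyst = 4.
Δz = y_feedstock·Δb = 1 × (3) = 3, so new z* = 587 + 3 = 590.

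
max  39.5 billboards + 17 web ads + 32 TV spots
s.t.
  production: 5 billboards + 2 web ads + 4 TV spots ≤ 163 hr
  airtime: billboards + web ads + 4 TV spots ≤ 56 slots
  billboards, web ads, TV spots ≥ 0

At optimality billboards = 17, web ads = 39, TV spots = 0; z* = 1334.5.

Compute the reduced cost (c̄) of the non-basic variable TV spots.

-6

Both production and airtime are binding at x*.
The binding rows give the dual system: 5·y_production + 1·y_airtime = 39.5 and 2·y_production + 1·y_airtime = 17.
This yields shadow prices y_production = 7.5, y_airtime = 2.
Reduced cost of TV spots: c₃ − yᵀa₃ = 32 − (7.5·4 + 2·4) = 32 − 38 = -6.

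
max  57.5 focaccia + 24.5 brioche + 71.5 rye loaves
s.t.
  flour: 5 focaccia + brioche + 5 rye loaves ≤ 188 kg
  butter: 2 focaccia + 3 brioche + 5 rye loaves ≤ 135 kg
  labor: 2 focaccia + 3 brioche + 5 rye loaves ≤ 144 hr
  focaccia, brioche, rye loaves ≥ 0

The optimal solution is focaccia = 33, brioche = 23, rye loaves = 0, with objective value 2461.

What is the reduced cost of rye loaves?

-1

At the optimum: flour uses 188 of 188 (binding); butter uses 135 of 135 (binding); labor uses 135 of 144 (slack = 9).
Slack constraints have shadow price 0 (complementary slackness).
From A_Bᵀ y = c: 5·y_flour + 2·y_butter = 57.5; 1·y_flour + 3·y_butter = 24.5.
This yields shadow prices y_flour = 9.5, y_butter = 5.
Reduced cost of rye loaves: c₃ − yᵀa₃ = 71.5 − (9.5·5 + 5·5) = 71.5 − 72.5 = -1.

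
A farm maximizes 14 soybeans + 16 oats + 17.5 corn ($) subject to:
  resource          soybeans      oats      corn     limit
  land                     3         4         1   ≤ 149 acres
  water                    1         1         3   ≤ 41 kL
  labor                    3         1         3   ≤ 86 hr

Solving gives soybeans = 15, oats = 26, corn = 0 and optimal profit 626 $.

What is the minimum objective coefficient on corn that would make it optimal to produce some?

Binding: land and water. Non-binding: labor (15 unused).
Slack constraints have shadow price 0 (complementary slackness).
The binding rows give the dual system: 3·y_land + 1·y_water = 14 and 4·y_land + 1·y_water = 16.
→ y_land = 2 and y_water = 8.
corn enters the basis when its profit ≥ yᵀa₃ = 2·1 + 8·3 = 26.

26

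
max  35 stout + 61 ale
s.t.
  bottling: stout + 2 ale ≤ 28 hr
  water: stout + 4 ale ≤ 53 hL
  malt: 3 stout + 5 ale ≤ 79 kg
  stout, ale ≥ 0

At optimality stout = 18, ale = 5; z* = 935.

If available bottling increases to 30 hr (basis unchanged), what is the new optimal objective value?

951

At the optimum: bottling uses 28 of 28 (binding); water uses 38 of 53 (slack = 15); malt uses 79 of 79 (binding).
Since water is not tight, its dual is 0.
From A_Bᵀ y = c: 1·y_bottling + 3·y_malt = 35; 2·y_bottling + 5·y_malt = 61.
→ y_bottling = 8 and y_malt = 9.
Δz = y_bottling·Δb = 8 × (2) = 16, so new z* = 935 + 16 = 951.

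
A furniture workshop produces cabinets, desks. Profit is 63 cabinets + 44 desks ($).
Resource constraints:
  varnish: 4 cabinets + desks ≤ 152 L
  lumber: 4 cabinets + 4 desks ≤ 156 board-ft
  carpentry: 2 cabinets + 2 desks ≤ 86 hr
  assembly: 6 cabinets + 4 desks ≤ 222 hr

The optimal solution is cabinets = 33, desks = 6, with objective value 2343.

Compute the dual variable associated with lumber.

At the optimum: varnish uses 138 of 152 (slack = 14); lumber uses 156 of 156 (binding); carpentry uses 78 of 86 (slack = 8); assembly uses 222 of 222 (binding).
Since varnish, carpentry are not tight, their duals are 0.
From A_Bᵀ y = c: 4·y_lumber + 6·y_assembly = 63; 4·y_lumber + 4·y_assembly = 44.
Solving: y_lumber = 1.5, y_assembly = 9.5.
Shadow price of lumber = 1.5.

1.5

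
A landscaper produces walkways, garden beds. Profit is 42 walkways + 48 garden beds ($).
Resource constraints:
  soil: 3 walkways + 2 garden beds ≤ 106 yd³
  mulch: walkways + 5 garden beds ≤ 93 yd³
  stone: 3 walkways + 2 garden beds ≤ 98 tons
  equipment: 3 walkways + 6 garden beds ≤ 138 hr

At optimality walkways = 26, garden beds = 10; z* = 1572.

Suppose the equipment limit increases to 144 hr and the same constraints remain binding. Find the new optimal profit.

1602

Check each constraint at x*: soil 98/106 (slack 8); mulch 76/93 (slack 17); stone 98/98 (tight); equipment 138/138 (tight).
Since soil, mulch are not tight, their duals are 0.
Dual feasibility on the basic columns requires 3·y_stone + 3·y_equipment = 42, 2·y_stone + 6·y_equipment = 48.
→ y_stone = 9 and y_equipment = 5.
Δz = y_equipment·Δb = 5 × (6) = 30, so new z* = 1572 + 30 = 1602.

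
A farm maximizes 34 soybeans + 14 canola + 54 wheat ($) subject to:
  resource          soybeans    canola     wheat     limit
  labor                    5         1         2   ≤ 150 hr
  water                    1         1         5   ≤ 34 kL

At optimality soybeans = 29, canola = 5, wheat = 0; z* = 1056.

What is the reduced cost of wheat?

-1

At the optimum: labor uses 150 of 150 (binding); water uses 34 of 34 (binding).
Dual feasibility on the basic columns requires 5·y_labor + 1·y_water = 34, 1·y_labor + 1·y_water = 14.
Solving: y_labor = 5, y_water = 9.
Reduced cost of wheat: c₃ − yᵀa₃ = 54 − (5·2 + 9·5) = 54 − 55 = -1.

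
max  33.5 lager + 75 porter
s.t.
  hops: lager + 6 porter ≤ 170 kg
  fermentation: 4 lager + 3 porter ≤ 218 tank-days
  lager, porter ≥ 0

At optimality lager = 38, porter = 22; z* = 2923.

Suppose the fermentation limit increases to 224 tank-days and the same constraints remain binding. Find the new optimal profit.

Check each constraint at x*: hops 170/170 (tight); fermentation 218/218 (tight).
The binding rows give the dual system: 1·y_hops + 4·y_fermentation = 33.5 and 6·y_hops + 3·y_fermentation = 75.
This yields shadow prices y_hops = 9.5, y_fermentation = 6.
Δz = y_fermentation·Δb = 6 × (6) = 36, so new z* = 2923 + 36 = 2959.

2959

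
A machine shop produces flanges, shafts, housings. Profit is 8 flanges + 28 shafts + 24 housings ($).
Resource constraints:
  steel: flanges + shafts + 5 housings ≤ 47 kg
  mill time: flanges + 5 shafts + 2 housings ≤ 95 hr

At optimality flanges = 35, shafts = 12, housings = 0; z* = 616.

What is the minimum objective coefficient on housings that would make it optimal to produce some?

25

Check each constraint at x*: steel 47/47 (tight); mill time 95/95 (tight).
From A_Bᵀ y = c: 1·y_steel + 1·y_mill time = 8; 1·y_steel + 5·y_mill time = 28.
→ y_steel = 3 and y_mill time = 5.
housings enters the basis when its profit ≥ yᵀa₃ = 3·5 + 5·2 = 25.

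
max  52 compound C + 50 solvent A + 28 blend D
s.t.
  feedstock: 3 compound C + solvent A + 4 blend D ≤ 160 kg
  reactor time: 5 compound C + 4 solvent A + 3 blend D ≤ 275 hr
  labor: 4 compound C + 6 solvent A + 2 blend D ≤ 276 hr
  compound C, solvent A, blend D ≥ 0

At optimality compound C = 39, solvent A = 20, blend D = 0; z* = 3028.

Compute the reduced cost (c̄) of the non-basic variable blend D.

Binding: reactor time and labor. Non-binding: feedstock (23 unused).
By complementary slackness, y = 0 for the non-binding constraint.
From A_Bᵀ y = c: 5·y_reactor time + 4·y_labor = 52; 4·y_reactor time + 6·y_labor = 50.
→ y_reactor time = 8 and y_labor = 3.
Reduced cost of blend D: c₃ − yᵀa₃ = 28 − (8·3 + 3·2) = 28 − 30 = -2.

-2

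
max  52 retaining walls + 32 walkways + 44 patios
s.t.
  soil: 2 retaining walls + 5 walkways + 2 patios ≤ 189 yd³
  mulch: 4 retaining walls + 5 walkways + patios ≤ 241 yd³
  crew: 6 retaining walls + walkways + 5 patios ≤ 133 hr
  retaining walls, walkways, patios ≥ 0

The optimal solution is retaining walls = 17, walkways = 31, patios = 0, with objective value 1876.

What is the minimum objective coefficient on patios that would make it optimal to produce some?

45

At the optimum: soil uses 189 of 189 (binding); mulch uses 223 of 241 (slack = 18); crew uses 133 of 133 (binding).
Slack constraints have shadow price 0 (complementary slackness).
From A_Bᵀ y = c: 2·y_soil + 6·y_crew = 52; 5·y_soil + 1·y_crew = 32.
This yields shadow prices y_soil = 5, y_crew = 7.
patios enters the basis when its profit ≥ yᵀa₃ = 5·2 + 7·5 = 45.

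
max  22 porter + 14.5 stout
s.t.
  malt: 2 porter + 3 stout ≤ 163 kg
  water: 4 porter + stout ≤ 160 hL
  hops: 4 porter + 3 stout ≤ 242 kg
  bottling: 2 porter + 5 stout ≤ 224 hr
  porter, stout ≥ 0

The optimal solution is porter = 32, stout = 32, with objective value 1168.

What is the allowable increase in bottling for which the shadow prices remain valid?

Binding constraints: water, bottling. The basis is B = [[4,1],[2,5]] with det 18.
Per unit increase in bottling, x* moves by d = (-0.0556, 0.2222).
The basis stays optimal until malt becomes binding; allowable increase = 5.4 hr.

5.4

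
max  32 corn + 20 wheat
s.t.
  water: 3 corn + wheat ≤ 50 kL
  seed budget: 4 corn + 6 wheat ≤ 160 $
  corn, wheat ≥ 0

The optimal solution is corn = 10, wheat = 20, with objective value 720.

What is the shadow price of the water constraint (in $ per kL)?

8

Both water and seed budget are binding at x*.
Dual feasibility on the basic columns requires 3·y_water + 4·y_seed budget = 32, 1·y_water + 6·y_seed budget = 20.
This yields shadow prices y_water = 8, y_seed budget = 2.
Shadow price of water = 8.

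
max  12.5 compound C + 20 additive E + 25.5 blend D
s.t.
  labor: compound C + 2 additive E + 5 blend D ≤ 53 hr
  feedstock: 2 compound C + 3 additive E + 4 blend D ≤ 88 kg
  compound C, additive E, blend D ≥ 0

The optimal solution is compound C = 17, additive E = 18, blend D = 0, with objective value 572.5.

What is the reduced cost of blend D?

At the optimum: labor uses 53 of 53 (binding); feedstock uses 88 of 88 (binding).
The binding rows give the dual system: 1·y_labor + 2·y_feedstock = 12.5 and 2·y_labor + 3·y_feedstock = 20.
→ y_labor = 2.5 and y_feedstock = 5.
Reduced cost of blend D: c₃ − yᵀa₃ = 25.5 − (2.5·5 + 5·4) = 25.5 − 32.5 = -7.

-7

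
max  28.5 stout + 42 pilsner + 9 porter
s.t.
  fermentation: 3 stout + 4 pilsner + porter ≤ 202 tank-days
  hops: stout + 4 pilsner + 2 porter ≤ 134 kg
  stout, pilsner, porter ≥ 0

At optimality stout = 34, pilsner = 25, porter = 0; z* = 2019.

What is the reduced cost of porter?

Both fermentation and hops are binding at x*.
The binding rows give the dual system: 3·y_fermentation + 1·y_hops = 28.5 and 4·y_fermentation + 4·y_hops = 42.
This yields shadow prices y_fermentation = 9, y_hops = 1.5.
Reduced cost of porter: c₃ − yᵀa₃ = 9 − (9·1 + 1.5·2) = 9 − 12 = -3.

-3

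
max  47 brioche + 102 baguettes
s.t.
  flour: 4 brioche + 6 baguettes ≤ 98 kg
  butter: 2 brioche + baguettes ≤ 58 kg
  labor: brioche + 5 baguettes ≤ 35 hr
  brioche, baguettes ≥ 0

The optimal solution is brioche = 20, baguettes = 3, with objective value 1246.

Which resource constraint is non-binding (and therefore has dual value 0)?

butter

flour: 98/98 (binding)
butter: 43/58 (slack 15)
labor: 35/35 (binding)
By complementary slackness, a constraint with positive slack has shadow price 0 → butter.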